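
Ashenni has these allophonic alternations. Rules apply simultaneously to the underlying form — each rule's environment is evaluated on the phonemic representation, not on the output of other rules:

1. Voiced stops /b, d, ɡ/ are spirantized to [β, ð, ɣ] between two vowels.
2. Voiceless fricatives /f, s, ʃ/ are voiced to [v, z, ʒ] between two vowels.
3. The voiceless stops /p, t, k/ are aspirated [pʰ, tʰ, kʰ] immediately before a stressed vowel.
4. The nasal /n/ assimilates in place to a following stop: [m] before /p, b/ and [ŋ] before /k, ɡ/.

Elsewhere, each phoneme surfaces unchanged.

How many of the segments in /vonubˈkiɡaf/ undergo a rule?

Segments that undergo a rule: /k/ → [kʰ] (rule 3); /ɡ/ → [ɣ] (rule 1).
All other segments surface unchanged.

2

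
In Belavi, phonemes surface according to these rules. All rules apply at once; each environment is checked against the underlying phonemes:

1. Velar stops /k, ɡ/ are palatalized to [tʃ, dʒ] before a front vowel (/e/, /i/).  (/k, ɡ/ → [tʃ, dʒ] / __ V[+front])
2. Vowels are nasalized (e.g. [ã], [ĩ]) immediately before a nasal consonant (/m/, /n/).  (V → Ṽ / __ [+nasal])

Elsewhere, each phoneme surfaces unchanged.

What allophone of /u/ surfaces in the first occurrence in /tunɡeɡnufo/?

Rule 2 applies to /u/ (between /t/ and /n/: before a nasal consonant) → [ũ].

[ũ]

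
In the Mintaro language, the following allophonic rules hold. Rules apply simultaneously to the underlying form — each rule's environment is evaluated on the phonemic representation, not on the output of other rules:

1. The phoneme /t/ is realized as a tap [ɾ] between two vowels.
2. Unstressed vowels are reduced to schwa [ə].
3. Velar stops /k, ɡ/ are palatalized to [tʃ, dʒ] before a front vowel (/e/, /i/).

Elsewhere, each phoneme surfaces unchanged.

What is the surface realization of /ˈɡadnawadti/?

[ˈɡadnəwədtə]

/ɡ/ — word-initial; rule 3 does not apply here → [ɡ].
/a/ (between /ɡ/ and /d/): rule 2 targets it, but not in an unstressed syllable → unchanged [a].
/a/ meets the environment for rule 2 (in an unstressed syllable) → [ə].
Rule 2 applies to /a/ (between /w/ and /d/: in an unstressed syllable) → [ə].
/t/ (between /d/ and /i/) is in the target of rule 1 but the environment (between two vowels) is not met → [t].
/i/ meets the environment for rule 2 (in an unstressed syllable) → [ə].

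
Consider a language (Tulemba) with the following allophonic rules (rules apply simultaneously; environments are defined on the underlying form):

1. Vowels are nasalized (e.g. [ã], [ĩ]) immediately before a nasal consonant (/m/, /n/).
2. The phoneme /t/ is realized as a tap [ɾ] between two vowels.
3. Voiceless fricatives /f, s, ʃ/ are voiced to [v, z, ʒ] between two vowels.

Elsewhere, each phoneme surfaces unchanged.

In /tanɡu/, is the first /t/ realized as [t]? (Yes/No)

Yes

/t/ (word-initial) fails the environment for rule 2, so it stays [t].
The actual realization is [t], which matches [t].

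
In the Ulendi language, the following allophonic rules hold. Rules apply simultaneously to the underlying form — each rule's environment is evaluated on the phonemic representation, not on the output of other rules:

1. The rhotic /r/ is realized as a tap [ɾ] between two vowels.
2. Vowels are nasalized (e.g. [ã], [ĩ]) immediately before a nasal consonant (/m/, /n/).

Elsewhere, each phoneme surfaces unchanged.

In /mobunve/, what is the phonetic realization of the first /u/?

[ũ]

/u/ (between /b/ and /n/): before a nasal consonant, so rule 2 applies → [ũ].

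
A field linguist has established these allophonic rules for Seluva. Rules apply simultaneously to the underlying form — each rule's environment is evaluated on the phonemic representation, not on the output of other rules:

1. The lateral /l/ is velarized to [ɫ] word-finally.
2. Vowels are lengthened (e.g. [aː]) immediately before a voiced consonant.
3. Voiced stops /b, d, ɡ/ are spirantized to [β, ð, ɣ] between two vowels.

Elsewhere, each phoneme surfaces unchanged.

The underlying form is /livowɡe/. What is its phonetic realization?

[liːvoːwɡe]

/l/ (word-initial) fails the environment for rule 1, so it stays [l].
/i/ — between /l/ and /v/, before a voiced consonant — surfaces as [iː] (rule 2).
/v/ — not in any rule's target class → [v].
/o/ — between /v/ and /w/, before a voiced consonant — surfaces as [oː] (rule 2).
/w/ (between /o/ and /ɡ/): no rule targets it → [w].
/ɡ/ — between /w/ and /e/; rule 3 does not apply here → [ɡ].
/e/ — word-final; rule 2 does not apply here → [e].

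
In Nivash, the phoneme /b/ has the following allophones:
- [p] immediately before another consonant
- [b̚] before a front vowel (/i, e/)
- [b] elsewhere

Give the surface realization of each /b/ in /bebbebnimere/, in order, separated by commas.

[b̚], [p], [b̚], [p]

Occurrence 1 (position 1): before a front vowel (/i, e/) → [b̚].
Occurrence 2 (position 3): immediately before another consonant → [p].
Occurrence 3 (position 4): before a front vowel (/i, e/) → [b̚].
Occurrence 4 (position 6): immediately before another consonant → [p].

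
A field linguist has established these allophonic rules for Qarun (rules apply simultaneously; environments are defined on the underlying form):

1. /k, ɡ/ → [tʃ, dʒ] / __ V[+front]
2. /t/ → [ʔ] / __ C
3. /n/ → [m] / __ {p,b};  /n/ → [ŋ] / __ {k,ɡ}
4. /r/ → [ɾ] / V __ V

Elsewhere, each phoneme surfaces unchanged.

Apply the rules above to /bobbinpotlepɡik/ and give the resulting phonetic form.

/b/ — not in any rule's target class → [b].
/o/ stays [o].
/b/ stays [b].
/b/ — not in any rule's target class → [b].
/i/ stays [i].
/n/ — between /i/ and /p/, before a labial or velar stop — surfaces as [m] (rule 3).
/p/ — not in any rule's target class → [p].
/o/ (between /p/ and /t/): no rule targets it → [o].
Rule 2 applies to /t/ (between /o/ and /l/: immediately before a consonant) → [ʔ].
/l/ — not in any rule's target class → [l].
/e/ — not in any rule's target class → [e].
/p/ (between /e/ and /ɡ/): no rule targets it → [p].
/ɡ/ (between /p/ and /i/) occurs before a front vowel → [dʒ] by rule 1.
/i/ stays [i].
/k/ (word-final): rule 1 targets it, but not before a front vowel → unchanged [k].

[bobbimpoʔlepdʒik]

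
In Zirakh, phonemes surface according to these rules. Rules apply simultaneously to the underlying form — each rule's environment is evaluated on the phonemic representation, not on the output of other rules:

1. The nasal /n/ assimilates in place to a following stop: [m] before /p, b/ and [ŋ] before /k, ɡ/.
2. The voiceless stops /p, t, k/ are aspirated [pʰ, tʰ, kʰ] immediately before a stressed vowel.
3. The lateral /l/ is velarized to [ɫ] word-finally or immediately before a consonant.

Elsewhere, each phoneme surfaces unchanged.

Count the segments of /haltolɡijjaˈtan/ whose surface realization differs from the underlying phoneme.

3

Segments that undergo a rule: /l/ → [ɫ] (rule 3); /l/ → [ɫ] (rule 3); /t/ → [tʰ] (rule 2).
All other segments surface unchanged.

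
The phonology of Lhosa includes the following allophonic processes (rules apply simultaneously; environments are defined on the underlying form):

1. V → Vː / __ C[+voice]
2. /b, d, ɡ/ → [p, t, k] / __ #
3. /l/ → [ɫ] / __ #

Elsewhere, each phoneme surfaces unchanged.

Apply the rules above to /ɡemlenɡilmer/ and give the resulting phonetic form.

/ɡ/ (word-initial) fails the environment for rule 2, so it stays [ɡ].
/e/ (between /ɡ/ and /m/) occurs before a voiced consonant → [eː] by rule 1.
/m/ — not in any rule's target class → [m].
/l/ (between /m/ and /e/) fails the environment for rule 3, so it stays [l].
Rule 1 applies to /e/ (between /l/ and /n/: before a voiced consonant) → [eː].
/n/ (between /e/ and /ɡ/): no rule targets it → [n].
/ɡ/ (between /n/ and /i/) is in the target of rule 2 but the environment (word-finally) is not met → [ɡ].
/i/ — between /ɡ/ and /l/, before a voiced consonant — surfaces as [iː] (rule 1).
/l/ — between /i/ and /m/; rule 3 does not apply here → [l].
/m/ (between /l/ and /e/): no rule targets it → [m].
/e/ meets the environment for rule 1 (before a voiced consonant) → [eː].
/r/ (word-final) is unaffected → [r].

[ɡeːmleːnɡiːlmeːr]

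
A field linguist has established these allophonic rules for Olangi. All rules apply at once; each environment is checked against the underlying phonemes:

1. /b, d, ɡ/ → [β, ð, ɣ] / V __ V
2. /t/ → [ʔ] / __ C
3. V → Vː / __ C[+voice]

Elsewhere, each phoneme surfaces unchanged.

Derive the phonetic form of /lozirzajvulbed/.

/l/ (word-initial) is unaffected → [l].
/o/ (between /l/ and /z/): before a voiced consonant, so rule 3 applies → [oː].
/z/ (between /o/ and /i/) is unaffected → [z].
/i/ (between /z/ and /r/): before a voiced consonant, so rule 3 applies → [iː].
/r/ stays [r].
/z/ (between /r/ and /a/): no rule targets it → [z].
/a/ (between /z/ and /j/) occurs before a voiced consonant → [aː] by rule 3.
/j/ (between /a/ and /v/) is unaffected → [j].
/v/ (between /j/ and /u/) is unaffected → [v].
/u/ — between /v/ and /l/, before a voiced consonant — surfaces as [uː] (rule 3).
/l/ (between /u/ and /b/): no rule targets it → [l].
/b/ (between /l/ and /e/) fails the environment for rule 1, so it stays [b].
/e/ (between /b/ and /d/) occurs before a voiced consonant → [eː] by rule 3.
/d/ (word-final) is in the target of rule 1 but the environment (between two vowels) is not met → [d].

[loːziːrzaːjvuːlbeːd]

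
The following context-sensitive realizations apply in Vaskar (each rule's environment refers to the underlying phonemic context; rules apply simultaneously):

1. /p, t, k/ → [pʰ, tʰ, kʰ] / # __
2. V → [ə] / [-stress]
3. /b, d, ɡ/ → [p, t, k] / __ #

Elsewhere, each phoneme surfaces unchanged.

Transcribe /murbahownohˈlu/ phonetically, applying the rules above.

[mərbəhəwnəhˈlu]

/m/ — not in any rule's target class → [m].
/u/ — between /m/ and /r/, in an unstressed syllable — surfaces as [ə] (rule 2).
/r/ (between /u/ and /b/) is unaffected → [r].
/b/ — between /r/ and /a/; rule 3 does not apply here → [b].
/a/ meets the environment for rule 2 (in an unstressed syllable) → [ə].
/h/ (between /a/ and /o/) is unaffected → [h].
/o/ (between /h/ and /w/) occurs in an unstressed syllable → [ə] by rule 2.
/w/ — not in any rule's target class → [w].
/n/ stays [n].
/o/ (between /n/ and /h/) occurs in an unstressed syllable → [ə] by rule 2.
/h/ (between /o/ and /l/) is unaffected → [h].
/l/ (between /h/ and /u/): no rule targets it → [l].
/u/ (word-final): rule 2 targets it, but not in an unstressed syllable → unchanged [u].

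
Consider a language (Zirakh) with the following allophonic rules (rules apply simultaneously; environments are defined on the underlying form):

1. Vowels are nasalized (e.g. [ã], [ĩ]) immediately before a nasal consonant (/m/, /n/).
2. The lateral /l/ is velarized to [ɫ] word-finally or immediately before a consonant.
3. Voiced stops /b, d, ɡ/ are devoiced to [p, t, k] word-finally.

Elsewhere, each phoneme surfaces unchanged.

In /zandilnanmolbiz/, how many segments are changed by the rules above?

4

Segments that undergo a rule: /a/ → [ã] (rule 1); /l/ → [ɫ] (rule 2); /a/ → [ã] (rule 1); /l/ → [ɫ] (rule 2).
All other segments surface unchanged.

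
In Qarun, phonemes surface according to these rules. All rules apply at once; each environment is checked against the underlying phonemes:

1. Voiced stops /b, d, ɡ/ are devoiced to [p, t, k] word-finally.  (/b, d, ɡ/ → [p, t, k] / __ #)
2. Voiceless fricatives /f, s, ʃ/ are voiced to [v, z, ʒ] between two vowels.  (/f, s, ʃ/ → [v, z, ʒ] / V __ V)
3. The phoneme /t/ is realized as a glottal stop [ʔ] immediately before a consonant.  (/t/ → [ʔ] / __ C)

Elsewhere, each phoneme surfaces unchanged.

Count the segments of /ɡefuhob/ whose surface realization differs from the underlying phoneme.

2

Segments that undergo a rule: /f/ → [v] (rule 2); /b/ → [p] (rule 1).
All other segments surface unchanged.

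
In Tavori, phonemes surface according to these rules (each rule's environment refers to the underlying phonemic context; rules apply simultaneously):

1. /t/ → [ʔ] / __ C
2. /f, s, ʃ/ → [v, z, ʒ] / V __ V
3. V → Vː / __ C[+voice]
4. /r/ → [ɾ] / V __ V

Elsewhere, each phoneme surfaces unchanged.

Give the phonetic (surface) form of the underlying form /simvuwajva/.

/s/ (word-initial): rule 2 targets it, but not between two vowels → unchanged [s].
Rule 3 applies to /i/ (between /s/ and /m/: before a voiced consonant) → [iː].
/m/ (between /i/ and /v/): no rule targets it → [m].
/v/ (between /m/ and /u/) is unaffected → [v].
/u/ (between /v/ and /w/) occurs before a voiced consonant → [uː] by rule 3.
/w/ — not in any rule's target class → [w].
Rule 3 applies to /a/ (between /w/ and /j/: before a voiced consonant) → [aː].
/j/ — not in any rule's target class → [j].
/v/ (between /j/ and /a/): no rule targets it → [v].
/a/ (word-final) is in the target of rule 3 but the environment (before a voiced consonant) is not met → [a].

[siːmvuːwaːjva]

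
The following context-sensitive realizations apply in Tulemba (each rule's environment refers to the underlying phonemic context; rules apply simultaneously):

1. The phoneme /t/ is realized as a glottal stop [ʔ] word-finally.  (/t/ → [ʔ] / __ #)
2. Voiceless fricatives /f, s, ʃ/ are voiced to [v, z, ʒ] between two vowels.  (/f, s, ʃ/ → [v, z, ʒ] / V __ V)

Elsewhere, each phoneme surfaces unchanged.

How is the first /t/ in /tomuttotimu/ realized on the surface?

/t/ (word-initial) fails the environment for rule 1, so it stays [t].

[t]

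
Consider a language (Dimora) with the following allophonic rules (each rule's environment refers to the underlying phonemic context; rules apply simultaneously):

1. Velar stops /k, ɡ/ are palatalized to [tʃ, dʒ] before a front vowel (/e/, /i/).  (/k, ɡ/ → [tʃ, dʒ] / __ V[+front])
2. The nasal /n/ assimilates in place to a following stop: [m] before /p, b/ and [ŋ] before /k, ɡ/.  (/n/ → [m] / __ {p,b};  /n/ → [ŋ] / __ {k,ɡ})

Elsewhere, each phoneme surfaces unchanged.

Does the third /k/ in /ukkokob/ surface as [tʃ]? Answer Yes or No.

No

/k/ (between /o/ and /o/) fails the environment for rule 1, so it stays [k].
The actual realization is [k], not [tʃ].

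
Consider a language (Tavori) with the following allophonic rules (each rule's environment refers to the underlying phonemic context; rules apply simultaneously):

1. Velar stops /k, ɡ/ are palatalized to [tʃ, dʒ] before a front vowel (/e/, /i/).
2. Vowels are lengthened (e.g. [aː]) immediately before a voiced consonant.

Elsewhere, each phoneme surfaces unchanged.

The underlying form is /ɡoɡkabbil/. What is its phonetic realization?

[ɡoːɡkaːbbiːl]

/ɡ/ (word-initial): rule 1 targets it, but not before a front vowel → unchanged [ɡ].
/o/ meets the environment for rule 2 (before a voiced consonant) → [oː].
/ɡ/ (between /o/ and /k/) is in the target of rule 1 but the environment (before a front vowel) is not met → [ɡ].
/k/ (between /ɡ/ and /a/): rule 1 targets it, but not before a front vowel → unchanged [k].
Rule 2 applies to /a/ (between /k/ and /b/: before a voiced consonant) → [aː].
/i/ (between /b/ and /l/): before a voiced consonant, so rule 2 applies → [iː].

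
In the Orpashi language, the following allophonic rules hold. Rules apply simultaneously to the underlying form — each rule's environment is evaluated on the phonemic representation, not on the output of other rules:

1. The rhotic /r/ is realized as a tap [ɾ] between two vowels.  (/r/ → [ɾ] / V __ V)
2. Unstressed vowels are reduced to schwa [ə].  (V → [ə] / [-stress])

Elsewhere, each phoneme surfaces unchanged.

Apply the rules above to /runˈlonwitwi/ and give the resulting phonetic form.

/r/ (word-initial): rule 1 targets it, but not between two vowels → unchanged [r].
/u/ meets the environment for rule 2 (in an unstressed syllable) → [ə].
/o/ (between /l/ and /n/): rule 2 targets it, but not in an unstressed syllable → unchanged [o].
/i/ (between /w/ and /t/) occurs in an unstressed syllable → [ə] by rule 2.
Rule 2 applies to /i/ (word-final: in an unstressed syllable) → [ə].

[rənˈlonwətwə]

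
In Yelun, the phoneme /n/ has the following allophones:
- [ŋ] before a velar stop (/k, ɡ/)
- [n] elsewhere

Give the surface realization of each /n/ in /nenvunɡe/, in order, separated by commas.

Occurrence 1 (position 1): no conditioning environment matches → elsewhere allophone [n].
Occurrence 2 (position 3): no conditioning environment matches → elsewhere allophone [n].
Occurrence 3 (position 6): before a velar stop → [ŋ].

[n], [n], [ŋ]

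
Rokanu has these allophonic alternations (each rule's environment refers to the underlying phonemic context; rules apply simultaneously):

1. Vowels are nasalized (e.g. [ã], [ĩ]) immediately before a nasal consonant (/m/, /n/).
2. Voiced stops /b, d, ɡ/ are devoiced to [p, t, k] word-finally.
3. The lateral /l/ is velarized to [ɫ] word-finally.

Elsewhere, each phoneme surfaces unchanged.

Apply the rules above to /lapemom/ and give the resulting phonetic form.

[lapẽmõm]

/l/ (word-initial) is in the target of rule 3 but the environment (word-finally) is not met → [l].
/a/ (between /l/ and /p/) fails the environment for rule 1, so it stays [a].
/p/ (between /a/ and /e/): no rule targets it → [p].
Rule 1 applies to /e/ (between /p/ and /m/: before a nasal consonant) → [ẽ].
/m/ — not in any rule's target class → [m].
/o/ meets the environment for rule 1 (before a nasal consonant) → [õ].
/m/ — not in any rule's target class → [m].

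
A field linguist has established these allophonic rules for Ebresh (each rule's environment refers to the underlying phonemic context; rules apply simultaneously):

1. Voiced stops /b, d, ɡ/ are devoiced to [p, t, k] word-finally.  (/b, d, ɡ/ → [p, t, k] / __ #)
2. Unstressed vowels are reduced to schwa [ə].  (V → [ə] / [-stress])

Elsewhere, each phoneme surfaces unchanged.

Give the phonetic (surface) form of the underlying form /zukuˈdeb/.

[zəkəˈdep]

/z/ (word-initial) is unaffected → [z].
/u/ — between /z/ and /k/, in an unstressed syllable — surfaces as [ə] (rule 2).
/k/ (between /u/ and /u/): no rule targets it → [k].
/u/ (between /k/ and /d/): in an unstressed syllable, so rule 2 applies → [ə].
/d/ (between /u/ and /e/): rule 1 targets it, but not word-finally → unchanged [d].
/e/ (between /d/ and /b/) is in the target of rule 2 but the environment (in an unstressed syllable) is not met → [e].
/b/ — word-final, word-finally — surfaces as [p] (rule 1).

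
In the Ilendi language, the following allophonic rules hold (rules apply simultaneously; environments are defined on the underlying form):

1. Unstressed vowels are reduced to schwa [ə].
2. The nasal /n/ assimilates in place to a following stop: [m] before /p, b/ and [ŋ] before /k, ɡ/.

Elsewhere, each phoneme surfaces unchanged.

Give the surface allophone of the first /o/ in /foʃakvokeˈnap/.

[ə]

Rule 1 applies to /o/ (between /f/ and /ʃ/: in an unstressed syllable) → [ə].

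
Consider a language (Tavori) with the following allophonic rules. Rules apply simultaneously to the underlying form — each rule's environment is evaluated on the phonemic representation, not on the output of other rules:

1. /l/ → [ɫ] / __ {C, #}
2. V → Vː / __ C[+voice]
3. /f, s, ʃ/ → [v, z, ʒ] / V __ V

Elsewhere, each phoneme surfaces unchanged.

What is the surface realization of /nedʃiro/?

/e/ meets the environment for rule 2 (before a voiced consonant) → [eː].
/ʃ/ (between /d/ and /i/) is in the target of rule 3 but the environment (between two vowels) is not met → [ʃ].
/i/ (between /ʃ/ and /r/) occurs before a voiced consonant → [iː] by rule 2.
/o/ (word-final): rule 2 targets it, but not before a voiced consonant → unchanged [o].

[neːdʃiːro]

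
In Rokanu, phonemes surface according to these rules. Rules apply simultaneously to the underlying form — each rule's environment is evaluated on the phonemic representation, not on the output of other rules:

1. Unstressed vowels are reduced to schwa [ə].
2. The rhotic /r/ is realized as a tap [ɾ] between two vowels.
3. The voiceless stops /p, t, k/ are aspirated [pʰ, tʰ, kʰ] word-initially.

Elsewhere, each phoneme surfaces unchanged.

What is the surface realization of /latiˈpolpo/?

/l/ — not in any rule's target class → [l].
/a/ (between /l/ and /t/): in an unstressed syllable, so rule 1 applies → [ə].
/t/ (between /a/ and /i/) is in the target of rule 3 but the environment (word-initially) is not met → [t].
/i/ (between /t/ and /p/): in an unstressed syllable, so rule 1 applies → [ə].
/p/ (between /i/ and /o/) is in the target of rule 3 but the environment (word-initially) is not met → [p].
/o/ (between /p/ and /l/): rule 1 targets it, but not in an unstressed syllable → unchanged [o].
/l/ — not in any rule's target class → [l].
/p/ — between /l/ and /o/; rule 3 does not apply here → [p].
/o/ (word-final): in an unstressed syllable, so rule 1 applies → [ə].

[lətəˈpolpə]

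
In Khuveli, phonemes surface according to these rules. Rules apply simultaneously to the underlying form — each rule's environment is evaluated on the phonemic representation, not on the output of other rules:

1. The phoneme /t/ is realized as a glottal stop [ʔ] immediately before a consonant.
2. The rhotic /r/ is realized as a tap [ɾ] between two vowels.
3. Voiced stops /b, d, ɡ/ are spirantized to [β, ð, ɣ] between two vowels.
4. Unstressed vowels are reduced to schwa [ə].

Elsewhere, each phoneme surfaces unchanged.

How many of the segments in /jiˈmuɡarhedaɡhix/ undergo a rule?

Segments that undergo a rule: /i/ → [ə] (rule 4); /ɡ/ → [ɣ] (rule 3); /a/ → [ə] (rule 4); /e/ → [ə] (rule 4); /d/ → [ð] (rule 3); /a/ → [ə] (rule 4); /i/ → [ə] (rule 4).
All other segments surface unchanged.

7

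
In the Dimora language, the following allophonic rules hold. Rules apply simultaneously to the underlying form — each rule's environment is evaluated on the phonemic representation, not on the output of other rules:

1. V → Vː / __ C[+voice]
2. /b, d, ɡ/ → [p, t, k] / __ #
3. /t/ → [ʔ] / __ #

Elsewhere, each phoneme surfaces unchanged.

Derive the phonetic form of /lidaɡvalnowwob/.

[liːdaːɡvaːlnoːwwoːp]

/l/ (word-initial) is unaffected → [l].
Rule 1 applies to /i/ (between /l/ and /d/: before a voiced consonant) → [iː].
/d/ (between /i/ and /a/): rule 2 targets it, but not word-finally → unchanged [d].
/a/ (between /d/ and /ɡ/) occurs before a voiced consonant → [aː] by rule 1.
/ɡ/ (between /a/ and /v/) fails the environment for rule 2, so it stays [ɡ].
/v/ stays [v].
/a/ meets the environment for rule 1 (before a voiced consonant) → [aː].
/l/ — not in any rule's target class → [l].
/n/ stays [n].
/o/ — between /n/ and /w/, before a voiced consonant — surfaces as [oː] (rule 1).
/w/ (between /o/ and /w/) is unaffected → [w].
/w/ (between /w/ and /o/): no rule targets it → [w].
/o/ — between /w/ and /b/, before a voiced consonant — surfaces as [oː] (rule 1).
/b/ (word-final): word-finally, so rule 2 applies → [p].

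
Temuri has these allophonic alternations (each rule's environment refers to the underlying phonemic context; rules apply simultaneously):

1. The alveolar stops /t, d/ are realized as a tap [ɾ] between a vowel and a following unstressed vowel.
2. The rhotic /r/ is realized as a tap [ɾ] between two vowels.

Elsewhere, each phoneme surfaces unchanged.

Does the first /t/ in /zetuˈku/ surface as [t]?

No

/t/ (between /e/ and /u/) occurs between a vowel and a following unstressed vowel → [ɾ] by rule 1.
The actual realization is [ɾ], not [t].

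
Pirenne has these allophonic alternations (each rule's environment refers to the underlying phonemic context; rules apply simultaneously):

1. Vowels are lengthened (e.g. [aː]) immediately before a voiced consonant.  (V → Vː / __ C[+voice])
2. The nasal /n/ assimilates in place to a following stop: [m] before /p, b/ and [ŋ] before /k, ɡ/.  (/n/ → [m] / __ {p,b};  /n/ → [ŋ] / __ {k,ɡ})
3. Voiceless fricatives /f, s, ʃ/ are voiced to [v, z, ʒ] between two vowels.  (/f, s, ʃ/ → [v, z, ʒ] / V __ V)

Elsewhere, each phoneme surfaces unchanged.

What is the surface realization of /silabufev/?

[siːlaːbuveːv]

/s/ (word-initial): rule 3 targets it, but not between two vowels → unchanged [s].
/i/ (between /s/ and /l/): before a voiced consonant, so rule 1 applies → [iː].
/l/ (between /i/ and /a/): no rule targets it → [l].
Rule 1 applies to /a/ (between /l/ and /b/: before a voiced consonant) → [aː].
/b/ — not in any rule's target class → [b].
/u/ — between /b/ and /f/; rule 1 does not apply here → [u].
/f/ — between /u/ and /e/, between two vowels — surfaces as [v] (rule 3).
/e/ (between /f/ and /v/) occurs before a voiced consonant → [eː] by rule 1.
/v/ stays [v].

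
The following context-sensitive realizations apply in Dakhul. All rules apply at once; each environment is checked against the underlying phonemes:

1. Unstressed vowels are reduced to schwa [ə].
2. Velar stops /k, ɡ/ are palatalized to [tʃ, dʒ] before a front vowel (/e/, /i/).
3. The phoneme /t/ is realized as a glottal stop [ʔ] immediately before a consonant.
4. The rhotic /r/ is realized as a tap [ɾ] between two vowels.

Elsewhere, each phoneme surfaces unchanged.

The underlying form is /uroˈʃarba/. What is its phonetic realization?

/u/ (word-initial) occurs in an unstressed syllable → [ə] by rule 1.
/r/ meets the environment for rule 4 (between two vowels) → [ɾ].
/o/ (between /r/ and /ʃ/) occurs in an unstressed syllable → [ə] by rule 1.
/ʃ/ (between /o/ and /a/): no rule targets it → [ʃ].
/a/ (between /ʃ/ and /r/) fails the environment for rule 1, so it stays [a].
/r/ (between /a/ and /b/) is in the target of rule 4 but the environment (between two vowels) is not met → [r].
/b/ (between /r/ and /a/): no rule targets it → [b].
/a/ — word-final, in an unstressed syllable — surfaces as [ə] (rule 1).

[əɾəˈʃarbə]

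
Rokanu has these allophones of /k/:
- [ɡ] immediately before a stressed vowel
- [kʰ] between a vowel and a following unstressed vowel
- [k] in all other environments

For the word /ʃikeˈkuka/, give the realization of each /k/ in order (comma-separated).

[kʰ], [ɡ], [kʰ]

Occurrence 1 (position 3): between a vowel and a following unstressed vowel → [kʰ].
Occurrence 2 (position 5): immediately before a stressed vowel → [ɡ].
Occurrence 3 (position 7): between a vowel and a following unstressed vowel → [kʰ].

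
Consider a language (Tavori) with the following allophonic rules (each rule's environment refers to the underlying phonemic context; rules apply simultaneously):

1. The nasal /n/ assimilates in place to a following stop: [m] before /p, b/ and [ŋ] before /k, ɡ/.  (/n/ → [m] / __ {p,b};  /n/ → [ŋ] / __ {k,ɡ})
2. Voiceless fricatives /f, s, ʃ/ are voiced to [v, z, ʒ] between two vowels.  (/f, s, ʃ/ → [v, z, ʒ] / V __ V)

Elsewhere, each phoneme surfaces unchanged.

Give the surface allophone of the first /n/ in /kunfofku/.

[n]

/n/ (between /u/ and /f/) fails the environment for rule 1, so it stays [n].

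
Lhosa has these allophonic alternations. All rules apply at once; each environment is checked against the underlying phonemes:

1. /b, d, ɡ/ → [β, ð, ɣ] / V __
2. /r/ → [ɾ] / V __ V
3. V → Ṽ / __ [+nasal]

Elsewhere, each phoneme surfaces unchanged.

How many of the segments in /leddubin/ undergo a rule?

Segments that undergo a rule: /d/ → [ð] (rule 1); /b/ → [β] (rule 1); /i/ → [ĩ] (rule 3).
All other segments surface unchanged.

3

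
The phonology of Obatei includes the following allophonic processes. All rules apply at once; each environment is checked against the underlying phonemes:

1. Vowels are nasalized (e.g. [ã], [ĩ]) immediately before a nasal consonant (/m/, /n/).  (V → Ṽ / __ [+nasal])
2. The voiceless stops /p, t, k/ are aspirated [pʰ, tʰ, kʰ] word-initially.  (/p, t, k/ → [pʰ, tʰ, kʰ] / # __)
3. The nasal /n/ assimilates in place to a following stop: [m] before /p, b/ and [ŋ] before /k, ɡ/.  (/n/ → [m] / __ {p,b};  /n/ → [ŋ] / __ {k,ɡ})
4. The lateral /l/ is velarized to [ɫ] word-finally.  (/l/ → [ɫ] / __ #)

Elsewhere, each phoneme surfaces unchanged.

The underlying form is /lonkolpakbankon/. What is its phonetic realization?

[lõŋkolpakbãŋkõn]

/l/ (word-initial): rule 4 targets it, but not word-finally → unchanged [l].
/o/ (between /l/ and /n/): before a nasal consonant, so rule 1 applies → [õ].
/n/ — between /o/ and /k/, before a labial or velar stop — surfaces as [ŋ] (rule 3).
/k/ (between /n/ and /o/): rule 2 targets it, but not word-initially → unchanged [k].
/o/ (between /k/ and /l/) is in the target of rule 1 but the environment (before a nasal consonant) is not met → [o].
/l/ (between /o/ and /p/) is in the target of rule 4 but the environment (word-finally) is not met → [l].
/p/ (between /l/ and /a/) fails the environment for rule 2, so it stays [p].
/a/ (between /p/ and /k/): rule 1 targets it, but not before a nasal consonant → unchanged [a].
/k/ (between /a/ and /b/) fails the environment for rule 2, so it stays [k].
/b/ stays [b].
/a/ (between /b/ and /n/): before a nasal consonant, so rule 1 applies → [ã].
/n/ (between /a/ and /k/): before a labial or velar stop, so rule 3 applies → [ŋ].
/k/ — between /n/ and /o/; rule 2 does not apply here → [k].
/o/ (between /k/ and /n/) occurs before a nasal consonant → [õ] by rule 1.
/n/ — word-final; rule 3 does not apply here → [n].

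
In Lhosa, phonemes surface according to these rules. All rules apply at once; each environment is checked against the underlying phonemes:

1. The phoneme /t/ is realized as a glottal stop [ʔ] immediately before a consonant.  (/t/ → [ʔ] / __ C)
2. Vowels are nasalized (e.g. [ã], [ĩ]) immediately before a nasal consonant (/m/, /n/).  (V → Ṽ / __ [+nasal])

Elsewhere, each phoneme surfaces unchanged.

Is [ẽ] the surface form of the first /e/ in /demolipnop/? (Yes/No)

Yes

/e/ meets the environment for rule 2 (before a nasal consonant) → [ẽ].
The actual realization is [ẽ], which matches [ẽ].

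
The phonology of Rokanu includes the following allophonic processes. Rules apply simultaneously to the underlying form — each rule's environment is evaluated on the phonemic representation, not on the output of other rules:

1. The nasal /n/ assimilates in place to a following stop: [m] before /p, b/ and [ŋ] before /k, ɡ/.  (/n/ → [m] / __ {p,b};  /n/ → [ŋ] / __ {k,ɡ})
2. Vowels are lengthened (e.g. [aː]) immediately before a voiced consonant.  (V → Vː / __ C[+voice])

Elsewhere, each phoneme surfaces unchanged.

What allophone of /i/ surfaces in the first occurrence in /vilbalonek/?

[iː]

/i/ (between /v/ and /l/) occurs before a voiced consonant → [iː] by rule 2.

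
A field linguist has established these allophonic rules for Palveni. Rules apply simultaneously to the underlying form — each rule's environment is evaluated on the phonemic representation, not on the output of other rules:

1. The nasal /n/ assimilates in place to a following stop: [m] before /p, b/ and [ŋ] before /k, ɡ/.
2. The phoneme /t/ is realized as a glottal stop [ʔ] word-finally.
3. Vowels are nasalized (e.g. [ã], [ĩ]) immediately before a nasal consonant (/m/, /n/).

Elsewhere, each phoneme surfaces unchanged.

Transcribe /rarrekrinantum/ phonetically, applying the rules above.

/r/ (word-initial) is unaffected → [r].
/a/ — between /r/ and /r/; rule 3 does not apply here → [a].
/r/ (between /a/ and /r/) is unaffected → [r].
/r/ — not in any rule's target class → [r].
/e/ — between /r/ and /k/; rule 3 does not apply here → [e].
/k/ (between /e/ and /r/) is unaffected → [k].
/r/ stays [r].
Rule 3 applies to /i/ (between /r/ and /n/: before a nasal consonant) → [ĩ].
/n/ (between /i/ and /a/) is in the target of rule 1 but the environment (before a labial or velar stop) is not met → [n].
Rule 3 applies to /a/ (between /n/ and /n/: before a nasal consonant) → [ã].
/n/ (between /a/ and /t/) fails the environment for rule 1, so it stays [n].
/t/ (between /n/ and /u/) is in the target of rule 2 but the environment (word-finally) is not met → [t].
/u/ meets the environment for rule 3 (before a nasal consonant) → [ũ].
/m/ — not in any rule's target class → [m].

[rarrekrĩnãntũm]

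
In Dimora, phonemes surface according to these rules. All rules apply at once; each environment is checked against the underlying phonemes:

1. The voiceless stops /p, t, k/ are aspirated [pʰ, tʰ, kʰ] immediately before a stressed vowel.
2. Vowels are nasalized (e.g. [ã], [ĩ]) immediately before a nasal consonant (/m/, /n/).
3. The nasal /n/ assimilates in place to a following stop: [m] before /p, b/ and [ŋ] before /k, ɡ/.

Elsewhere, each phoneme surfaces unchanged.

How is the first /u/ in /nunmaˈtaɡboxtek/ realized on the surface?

[ũ]

Rule 2 applies to /u/ (between /n/ and /n/: before a nasal consonant) → [ũ].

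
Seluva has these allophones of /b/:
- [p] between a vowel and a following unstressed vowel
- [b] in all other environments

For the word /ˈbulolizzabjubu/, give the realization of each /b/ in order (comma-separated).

[b], [b], [p]

Occurrence 1 (position 1): no conditioning environment matches → elsewhere allophone [b].
Occurrence 2 (position 10): no conditioning environment matches → elsewhere allophone [b].
Occurrence 3 (position 13): between a vowel and a following unstressed vowel → [p].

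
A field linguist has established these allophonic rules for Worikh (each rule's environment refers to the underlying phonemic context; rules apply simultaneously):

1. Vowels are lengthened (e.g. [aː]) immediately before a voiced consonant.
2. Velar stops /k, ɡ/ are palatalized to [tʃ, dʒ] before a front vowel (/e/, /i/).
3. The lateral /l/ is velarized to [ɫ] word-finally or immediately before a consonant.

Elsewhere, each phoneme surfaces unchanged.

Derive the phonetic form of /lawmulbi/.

/l/ (word-initial): rule 3 targets it, but not word-finally or immediately before a consonant → unchanged [l].
/a/ meets the environment for rule 1 (before a voiced consonant) → [aː].
/w/ stays [w].
/m/ (between /w/ and /u/) is unaffected → [m].
/u/ — between /m/ and /l/, before a voiced consonant — surfaces as [uː] (rule 1).
/l/ (between /u/ and /b/): word-finally or immediately before a consonant, so rule 3 applies → [ɫ].
/b/ (between /l/ and /i/): no rule targets it → [b].
/i/ (word-final): rule 1 targets it, but not before a voiced consonant → unchanged [i].

[laːwmuːɫbi]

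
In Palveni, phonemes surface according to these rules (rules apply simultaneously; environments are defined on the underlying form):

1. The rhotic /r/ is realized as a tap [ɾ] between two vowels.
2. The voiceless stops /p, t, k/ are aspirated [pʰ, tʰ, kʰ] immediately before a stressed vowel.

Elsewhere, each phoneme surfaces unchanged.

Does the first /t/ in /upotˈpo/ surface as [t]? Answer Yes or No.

/t/ (between /o/ and /p/): rule 2 targets it, but not immediately before a stressed vowel → unchanged [t].
The actual realization is [t], which matches [t].

Yes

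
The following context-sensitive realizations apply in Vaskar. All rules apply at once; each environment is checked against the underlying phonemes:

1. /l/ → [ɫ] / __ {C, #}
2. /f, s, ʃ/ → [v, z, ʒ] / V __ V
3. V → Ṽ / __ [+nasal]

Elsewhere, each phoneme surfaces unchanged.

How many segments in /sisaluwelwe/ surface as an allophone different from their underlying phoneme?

Segments that undergo a rule: /s/ → [z] (rule 2); /l/ → [ɫ] (rule 1).
All other segments surface unchanged.

2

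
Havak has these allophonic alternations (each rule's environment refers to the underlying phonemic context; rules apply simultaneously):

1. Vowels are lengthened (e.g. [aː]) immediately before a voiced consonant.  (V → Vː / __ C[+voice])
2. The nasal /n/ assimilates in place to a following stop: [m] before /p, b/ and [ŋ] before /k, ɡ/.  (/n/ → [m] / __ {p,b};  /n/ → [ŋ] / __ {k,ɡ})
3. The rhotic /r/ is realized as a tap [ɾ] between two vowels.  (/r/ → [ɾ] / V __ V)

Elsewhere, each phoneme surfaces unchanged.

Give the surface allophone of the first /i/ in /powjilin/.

[iː]

/i/ meets the environment for rule 1 (before a voiced consonant) → [iː].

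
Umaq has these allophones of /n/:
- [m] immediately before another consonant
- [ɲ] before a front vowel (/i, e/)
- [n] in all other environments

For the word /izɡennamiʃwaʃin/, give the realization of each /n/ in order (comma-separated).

Occurrence 1 (position 5): immediately before another consonant → [m].
Occurrence 2 (position 6): no conditioning environment matches → elsewhere allophone [n].
Occurrence 3 (position 15): no conditioning environment matches → elsewhere allophone [n].

[m], [n], [n]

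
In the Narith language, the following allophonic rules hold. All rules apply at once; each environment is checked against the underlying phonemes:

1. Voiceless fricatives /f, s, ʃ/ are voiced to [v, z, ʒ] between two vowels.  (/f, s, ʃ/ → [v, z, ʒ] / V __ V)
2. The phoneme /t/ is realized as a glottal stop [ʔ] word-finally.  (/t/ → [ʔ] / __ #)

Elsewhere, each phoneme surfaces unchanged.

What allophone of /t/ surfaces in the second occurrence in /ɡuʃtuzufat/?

/t/ (word-final) occurs word-finally → [ʔ] by rule 2.

[ʔ]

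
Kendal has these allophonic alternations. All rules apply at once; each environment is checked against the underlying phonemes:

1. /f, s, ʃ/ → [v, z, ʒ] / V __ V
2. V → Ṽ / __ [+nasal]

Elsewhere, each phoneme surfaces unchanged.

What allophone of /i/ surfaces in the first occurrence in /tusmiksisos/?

[i]

/i/ (between /m/ and /k/) fails the environment for rule 2, so it stays [i].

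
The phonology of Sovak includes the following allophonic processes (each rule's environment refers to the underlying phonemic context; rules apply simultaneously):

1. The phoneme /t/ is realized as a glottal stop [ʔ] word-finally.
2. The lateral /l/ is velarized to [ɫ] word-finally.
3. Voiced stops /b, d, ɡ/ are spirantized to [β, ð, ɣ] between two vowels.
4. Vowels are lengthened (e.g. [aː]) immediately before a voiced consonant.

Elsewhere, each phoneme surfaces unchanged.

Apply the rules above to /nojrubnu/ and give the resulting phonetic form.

[noːjruːbnu]

/n/ (word-initial): no rule targets it → [n].
/o/ meets the environment for rule 4 (before a voiced consonant) → [oː].
/j/ (between /o/ and /r/) is unaffected → [j].
/r/ — not in any rule's target class → [r].
/u/ (between /r/ and /b/) occurs before a voiced consonant → [uː] by rule 4.
/b/ (between /u/ and /n/): rule 3 targets it, but not between two vowels → unchanged [b].
/n/ stays [n].
/u/ (word-final) fails the environment for rule 4, so it stays [u].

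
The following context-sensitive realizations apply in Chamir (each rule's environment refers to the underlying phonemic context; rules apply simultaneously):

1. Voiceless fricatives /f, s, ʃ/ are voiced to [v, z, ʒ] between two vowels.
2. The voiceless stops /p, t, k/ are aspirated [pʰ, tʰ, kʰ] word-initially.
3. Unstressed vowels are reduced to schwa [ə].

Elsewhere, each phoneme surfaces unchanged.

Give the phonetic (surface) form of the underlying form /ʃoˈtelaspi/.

[ʃəˈteləspə]

/ʃ/ (word-initial) is in the target of rule 1 but the environment (between two vowels) is not met → [ʃ].
/o/ (between /ʃ/ and /t/): in an unstressed syllable, so rule 3 applies → [ə].
/t/ — between /o/ and /e/; rule 2 does not apply here → [t].
/e/ — between /t/ and /l/; rule 3 does not apply here → [e].
/l/ (between /e/ and /a/): no rule targets it → [l].
Rule 3 applies to /a/ (between /l/ and /s/: in an unstressed syllable) → [ə].
/s/ — between /a/ and /p/; rule 1 does not apply here → [s].
/p/ (between /s/ and /i/) is in the target of rule 2 but the environment (word-initially) is not met → [p].
Rule 3 applies to /i/ (word-final: in an unstressed syllable) → [ə].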